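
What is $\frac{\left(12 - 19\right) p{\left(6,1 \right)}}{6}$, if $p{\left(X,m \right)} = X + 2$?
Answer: $- \frac{28}{3} \approx -9.3333$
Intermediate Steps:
$p{\left(X,m \right)} = 2 + X$
$\frac{\left(12 - 19\right) p{\left(6,1 \right)}}{6} = \frac{\left(12 - 19\right) \left(2 + 6\right)}{6} = \left(-7\right) 8 \cdot \frac{1}{6} = \left(-56\right) \frac{1}{6} = - \frac{28}{3}$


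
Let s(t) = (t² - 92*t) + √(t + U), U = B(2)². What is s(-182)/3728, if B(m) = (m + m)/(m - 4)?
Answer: 12467/932 + I*√178/3728 ≈ 13.377 + 0.0035788*I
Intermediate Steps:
B(m) = 2*m/(-4 + m) (B(m) = (2*m)/(-4 + m) = 2*m/(-4 + m))
U = 4 (U = (2*2/(-4 + 2))² = (2*2/(-2))² = (2*2*(-½))² = (-2)² = 4)
s(t) = t² + √(4 + t) - 92*t (s(t) = (t² - 92*t) + √(t + 4) = (t² - 92*t) + √(4 + t) = t² + √(4 + t) - 92*t)
s(-182)/3728 = ((-182)² + √(4 - 182) - 92*(-182))/3728 = (33124 + √(-178) + 16744)*(1/3728) = (33124 + I*√178 + 16744)*(1/3728) = (49868 + I*√178)*(1/3728) = 12467/932 + I*√178/3728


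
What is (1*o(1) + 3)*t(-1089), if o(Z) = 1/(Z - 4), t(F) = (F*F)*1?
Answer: 3162456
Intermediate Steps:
t(F) = F² (t(F) = F²*1 = F²)
o(Z) = 1/(-4 + Z)
(1*o(1) + 3)*t(-1089) = (1/(-4 + 1) + 3)*(-1089)² = (1/(-3) + 3)*1185921 = (1*(-⅓) + 3)*1185921 = (-⅓ + 3)*1185921 = (8/3)*1185921 = 3162456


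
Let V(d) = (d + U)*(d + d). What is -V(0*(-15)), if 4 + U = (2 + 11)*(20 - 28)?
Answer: 0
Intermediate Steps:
U = -108 (U = -4 + (2 + 11)*(20 - 28) = -4 + 13*(-8) = -4 - 104 = -108)
V(d) = 2*d*(-108 + d) (V(d) = (d - 108)*(d + d) = (-108 + d)*(2*d) = 2*d*(-108 + d))
-V(0*(-15)) = -2*0*(-15)*(-108 + 0*(-15)) = -2*0*(-108 + 0) = -2*0*(-108) = -1*0 = 0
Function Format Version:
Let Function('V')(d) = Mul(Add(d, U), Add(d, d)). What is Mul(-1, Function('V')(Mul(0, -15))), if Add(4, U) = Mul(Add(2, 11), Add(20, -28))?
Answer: 0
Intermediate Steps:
U = -108 (U = Add(-4, Mul(Add(2, 11), Add(20, -28))) = Add(-4, Mul(13, -8)) = Add(-4, -104) = -108)
Function('V')(d) = Mul(2, d, Add(-108, d)) (Function('V')(d) = Mul(Add(d, -108), Add(d, d)) = Mul(Add(-108, d), Mul(2, d)) = Mul(2, d, Add(-108, d)))
Mul(-1, Function('V')(Mul(0, -15))) = Mul(-1, Mul(2, Mul(0, -15), Add(-108, Mul(0, -15)))) = Mul(-1, Mul(2, 0, Add(-108, 0))) = Mul(-1, Mul(2, 0, -108)) = Mul(-1, 0) = 0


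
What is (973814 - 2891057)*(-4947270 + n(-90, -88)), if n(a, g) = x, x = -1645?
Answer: 9488272641345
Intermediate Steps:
n(a, g) = -1645
(973814 - 2891057)*(-4947270 + n(-90, -88)) = (973814 - 2891057)*(-4947270 - 1645) = -1917243*(-4948915) = 9488272641345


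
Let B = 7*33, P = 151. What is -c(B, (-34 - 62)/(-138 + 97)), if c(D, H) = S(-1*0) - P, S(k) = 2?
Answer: 149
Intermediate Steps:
B = 231
c(D, H) = -149 (c(D, H) = 2 - 1*151 = 2 - 151 = -149)
-c(B, (-34 - 62)/(-138 + 97)) = -1*(-149) = 149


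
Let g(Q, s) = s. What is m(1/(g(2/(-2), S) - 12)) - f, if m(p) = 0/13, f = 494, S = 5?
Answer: -494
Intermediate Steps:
m(p) = 0 (m(p) = 0*(1/13) = 0)
m(1/(g(2/(-2), S) - 12)) - f = 0 - 1*494 = 0 - 494 = -494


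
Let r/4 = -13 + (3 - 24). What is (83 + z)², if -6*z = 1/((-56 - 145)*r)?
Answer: 185322672008929/26901248256 ≈ 6889.0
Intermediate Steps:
r = -136 (r = 4*(-13 + (3 - 24)) = 4*(-13 - 21) = 4*(-34) = -136)
z = -1/164016 (z = -1/(6*(-56 - 145)*(-136)) = -(-1)/(6*(-201)*136) = -(-1)*(-1)/(1206*136) = -⅙*1/27336 = -1/164016 ≈ -6.0970e-6)
(83 + z)² = (83 - 1/164016)² = (13613327/164016)² = 185322672008929/26901248256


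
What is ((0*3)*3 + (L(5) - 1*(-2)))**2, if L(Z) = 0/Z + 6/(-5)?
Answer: 16/25 ≈ 0.64000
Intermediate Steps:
L(Z) = -6/5 (L(Z) = 0 + 6*(-1/5) = 0 - 6/5 = -6/5)
((0*3)*3 + (L(5) - 1*(-2)))**2 = ((0*3)*3 + (-6/5 - 1*(-2)))**2 = (0*3 + (-6/5 + 2))**2 = (0 + 4/5)**2 = (4/5)**2 = 16/25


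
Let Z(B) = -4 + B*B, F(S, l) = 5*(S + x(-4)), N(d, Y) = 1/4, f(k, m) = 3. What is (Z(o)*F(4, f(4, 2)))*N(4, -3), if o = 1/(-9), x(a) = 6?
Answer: -8075/162 ≈ -49.846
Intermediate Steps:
N(d, Y) = ¼
F(S, l) = 30 + 5*S (F(S, l) = 5*(S + 6) = 5*(6 + S) = 30 + 5*S)
o = -⅑ ≈ -0.11111
Z(B) = -4 + B²
(Z(o)*F(4, f(4, 2)))*N(4, -3) = ((-4 + (-⅑)²)*(30 + 5*4))*(¼) = ((-4 + 1/81)*(30 + 20))*(¼) = -323/81*50*(¼) = -16150/81*¼ = -8075/162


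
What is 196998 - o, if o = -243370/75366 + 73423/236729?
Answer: 1757378002930642/8920658907 ≈ 1.9700e+5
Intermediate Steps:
o = -26039569456/8920658907 (o = -243370*1/75366 + 73423*(1/236729) = -121685/37683 + 73423/236729 = -26039569456/8920658907 ≈ -2.9190)
196998 - o = 196998 - 1*(-26039569456/8920658907) = 196998 + 26039569456/8920658907 = 1757378002930642/8920658907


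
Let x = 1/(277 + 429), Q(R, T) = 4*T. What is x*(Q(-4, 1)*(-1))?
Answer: -2/353 ≈ -0.0056657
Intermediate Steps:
x = 1/706 ≈ 0.0014164
x*(Q(-4, 1)*(-1)) = ((4*1)*(-1))/706 = (4*(-1))/706 = (1/706)*(-4) = -2/353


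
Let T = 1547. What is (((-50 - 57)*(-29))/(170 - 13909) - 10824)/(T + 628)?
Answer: -148714039/29882325 ≈ -4.9767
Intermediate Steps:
(((-50 - 57)*(-29))/(170 - 13909) - 10824)/(T + 628) = (((-50 - 57)*(-29))/(170 - 13909) - 10824)/(1547 + 628) = (-107*(-29)/(-13739) - 10824)/2175 = (3103*(-1/13739) - 10824)*(1/2175) = (-3103/13739 - 10824)*(1/2175) = -148714039/13739*1/2175 = -148714039/29882325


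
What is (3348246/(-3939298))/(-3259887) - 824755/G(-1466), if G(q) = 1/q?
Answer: 235253651709071792861/194570702111 ≈ 1.2091e+9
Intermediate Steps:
(3348246/(-3939298))/(-3259887) - 824755/G(-1466) = (3348246/(-3939298))/(-3259887) - 824755/(1/(-1466)) = (3348246*(-1/3939298))*(-1/3259887) - 824755/(-1/1466) = -152193/179059*(-1/3259887) - 824755*(-1466) = 50731/194570702111 + 1209090830 = 235253651709071792861/194570702111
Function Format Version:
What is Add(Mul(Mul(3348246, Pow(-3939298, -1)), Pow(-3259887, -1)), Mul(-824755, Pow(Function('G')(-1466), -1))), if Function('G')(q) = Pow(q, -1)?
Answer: Rational(235253651709071792861, 194570702111) ≈ 1.2091e+9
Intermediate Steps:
Add(Mul(Mul(3348246, Pow(-3939298, -1)), Pow(-3259887, -1)), Mul(-824755, Pow(Function('G')(-1466), -1))) = Add(Mul(Mul(3348246, Pow(-3939298, -1)), Pow(-3259887, -1)), Mul(-824755, Pow(Pow(-1466, -1), -1))) = Add(Mul(Mul(3348246, Rational(-1, 3939298)), Rational(-1, 3259887)), Mul(-824755, Pow(Rational(-1, 1466), -1))) = Add(Mul(Rational(-152193, 179059), Rational(-1, 3259887)), Mul(-824755, -1466)) = Add(Rational(50731, 194570702111), 1209090830) = Rational(235253651709071792861, 194570702111)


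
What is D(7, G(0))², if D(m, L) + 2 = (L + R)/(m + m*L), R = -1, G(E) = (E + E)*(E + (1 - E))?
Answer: 225/49 ≈ 4.5918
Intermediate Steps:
G(E) = 2*E (G(E) = (2*E)*1 = 2*E)
D(m, L) = -2 + (-1 + L)/(m + L*m) (D(m, L) = -2 + (L - 1)/(m + m*L) = -2 + (-1 + L)/(m + L*m))
D(7, G(0))² = ((-1 + 2*0 - 2*7 - 2*2*0*7)/(7*(1 + 2*0)))² = ((-1 + 0 - 14 - 2*0*7)/(7*(1 + 0)))² = ((⅐)*(-1 + 0 - 14 + 0)/1)² = ((⅐)*1*(-15))² = (-15/7)² = 225/49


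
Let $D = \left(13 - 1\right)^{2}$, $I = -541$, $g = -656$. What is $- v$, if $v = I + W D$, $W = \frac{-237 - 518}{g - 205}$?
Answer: $\frac{119027}{287} \approx 414.73$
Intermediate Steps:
$W = \frac{755}{861}$ ($W = \frac{-237 - 518}{-656 - 205} = - \frac{755}{-861} = \left(-755\right) \left(- \frac{1}{861}\right) = \frac{755}{861} \approx 0.87689$)
$D = 144$ ($D = 12^{2} = 144$)
$v = - \frac{119027}{287}$ ($v = -541 + \frac{755}{861} \cdot 144 = -541 + \frac{36240}{287} = - \frac{119027}{287} \approx -414.73$)
$- v = \left(-1\right) \left(- \frac{119027}{287}\right) = \frac{119027}{287}$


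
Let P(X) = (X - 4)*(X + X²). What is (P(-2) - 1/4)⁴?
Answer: 5764801/256 ≈ 22519.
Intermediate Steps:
P(X) = (-4 + X)*(X + X²)
(P(-2) - 1/4)⁴ = (-2*(-4 + (-2)² - 3*(-2)) - 1/4)⁴ = (-2*(-4 + 4 + 6) - 1/4)⁴ = (-2*6 - 1*¼)⁴ = (-12 - ¼)⁴ = (-49/4)⁴ = 5764801/256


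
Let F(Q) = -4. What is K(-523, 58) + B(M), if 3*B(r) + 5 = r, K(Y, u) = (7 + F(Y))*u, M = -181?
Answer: 112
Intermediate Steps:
K(Y, u) = 3*u (K(Y, u) = (7 - 4)*u = 3*u)
B(r) = -5/3 + r/3
K(-523, 58) + B(M) = 3*58 + (-5/3 + (⅓)*(-181)) = 174 + (-5/3 - 181/3) = 174 - 62 = 112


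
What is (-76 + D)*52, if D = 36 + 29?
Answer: -572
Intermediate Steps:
D = 65
(-76 + D)*52 = (-76 + 65)*52 = -11*52 = -572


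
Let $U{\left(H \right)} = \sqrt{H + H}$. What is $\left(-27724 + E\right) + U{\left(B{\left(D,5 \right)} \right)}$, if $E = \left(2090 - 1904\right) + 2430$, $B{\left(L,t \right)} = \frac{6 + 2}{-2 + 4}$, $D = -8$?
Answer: $-25108 + 2 \sqrt{2} \approx -25105.0$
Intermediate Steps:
$B{\left(L,t \right)} = 4$ ($B{\left(L,t \right)} = \frac{8}{2} = 8 \cdot \frac{1}{2} = 4$)
$U{\left(H \right)} = \sqrt{2} \sqrt{H}$ ($U{\left(H \right)} = \sqrt{2 H} = \sqrt{2} \sqrt{H}$)
$E = 2616$ ($E = 186 + 2430 = 2616$)
$\left(-27724 + E\right) + U{\left(B{\left(D,5 \right)} \right)} = \left(-27724 + 2616\right) + \sqrt{2} \sqrt{4} = -25108 + \sqrt{2} \cdot 2 = -25108 + 2 \sqrt{2}$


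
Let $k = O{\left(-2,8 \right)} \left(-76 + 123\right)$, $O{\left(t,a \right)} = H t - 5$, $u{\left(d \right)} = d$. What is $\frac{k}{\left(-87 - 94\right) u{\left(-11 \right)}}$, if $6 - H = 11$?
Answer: $\frac{235}{1991} \approx 0.11803$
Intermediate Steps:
$H = -5$ ($H = 6 - 11 = -5$)
$O{\left(t,a \right)} = -5 - 5 t$ ($O{\left(t,a \right)} = - 5 t - 5 = -5 - 5 t$)
$k = 235$ ($k = \left(-5 - -10\right) \left(-76 + 123\right) = \left(-5 + 10\right) 47 = 5 \cdot 47 = 235$)
$\frac{k}{\left(-87 - 94\right) u{\left(-11 \right)}} = \frac{235}{\left(-87 - 94\right) \left(-11\right)} = \frac{235}{\left(-181\right) \left(-11\right)} = \frac{235}{1991}$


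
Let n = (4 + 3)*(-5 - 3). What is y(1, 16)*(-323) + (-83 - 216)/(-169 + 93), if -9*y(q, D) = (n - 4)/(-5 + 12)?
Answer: -484681/1596 ≈ -303.68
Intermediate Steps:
n = -56 (n = 7*(-8) = -56)
y(q, D) = 20/21 (y(q, D) = -(-56 - 4)/(9*(-5 + 12)) = -(-20)/(3*7) = -⅑*(-60/7) = 20/21)
y(1, 16)*(-323) + (-83 - 216)/(-169 + 93) = (20/21)*(-323) + (-83 - 216)/(-169 + 93) = -6460/21 - 299/(-76) = -6460/21 - 299*(-1/76) = -6460/21 + 299/76 = -484681/1596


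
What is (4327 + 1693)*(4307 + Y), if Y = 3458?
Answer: 46745300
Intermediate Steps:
(4327 + 1693)*(4307 + Y) = (4327 + 1693)*(4307 + 3458) = 6020*7765 = 46745300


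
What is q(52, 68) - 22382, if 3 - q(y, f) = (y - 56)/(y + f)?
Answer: -671369/30 ≈ -22379.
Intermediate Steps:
q(y, f) = 3 - (-56 + y)/(f + y) (q(y, f) = 3 - (y - 56)/(y + f) = 3 - (-56 + y)/(f + y))
q(52, 68) - 22382 = (56 + 2*52 + 3*68)/(68 + 52) - 22382 = (56 + 104 + 204)/120 - 22382 = (1/120)*364 - 22382 = 91/30 - 22382 = -671369/30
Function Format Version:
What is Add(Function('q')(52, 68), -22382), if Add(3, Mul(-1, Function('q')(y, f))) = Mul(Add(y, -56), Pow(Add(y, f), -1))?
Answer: Rational(-671369, 30) ≈ -22379.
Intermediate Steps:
Function('q')(y, f) = Add(3, Mul(-1, Pow(Add(f, y), -1), Add(-56, y))) (Function('q')(y, f) = Add(3, Mul(-1, Mul(Add(y, -56), Pow(Add(y, f), -1)))) = Add(3, Mul(-1, Mul(Add(-56, y), Pow(Add(f, y), -1)))) = Add(3, Mul(-1, Mul(Pow(Add(f, y), -1), Add(-56, y)))) = Add(3, Mul(-1, Pow(Add(f, y), -1), Add(-56, y))))
Add(Function('q')(52, 68), -22382) = Add(Mul(Pow(Add(68, 52), -1), Add(56, Mul(2, 52), Mul(3, 68))), -22382) = Add(Mul(Pow(120, -1), Add(56, 104, 204)), -22382) = Add(Mul(Rational(1, 120), 364), -22382) = Add(Rational(91, 30), -22382) = Rational(-671369, 30)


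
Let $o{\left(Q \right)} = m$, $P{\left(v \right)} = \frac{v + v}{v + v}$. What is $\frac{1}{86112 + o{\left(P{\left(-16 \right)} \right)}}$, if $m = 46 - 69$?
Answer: $\frac{1}{86089} \approx 1.1616 \cdot 10^{-5}$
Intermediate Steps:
$m = -23$ ($m = 46 - 69 = -23$)
$P{\left(v \right)} = 1$ ($P{\left(v \right)} = \frac{2 v}{2 v} = 2 v \frac{1}{2 v} = 1$)
$o{\left(Q \right)} = -23$
$\frac{1}{86112 + o{\left(P{\left(-16 \right)} \right)}} = \frac{1}{86112 - 23} = \frac{1}{86089}$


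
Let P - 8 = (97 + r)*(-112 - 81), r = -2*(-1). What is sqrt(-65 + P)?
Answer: 2*I*sqrt(4791) ≈ 138.43*I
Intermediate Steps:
r = 2
P = -19099 (P = 8 + (97 + 2)*(-112 - 81) = 8 + 99*(-193) = 8 - 19107 = -19099)
sqrt(-65 + P) = sqrt(-65 - 19099) = sqrt(-19164) = 2*I*sqrt(4791)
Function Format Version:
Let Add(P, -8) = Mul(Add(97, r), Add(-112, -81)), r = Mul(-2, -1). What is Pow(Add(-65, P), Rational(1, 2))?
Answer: Mul(2, I, Pow(4791, Rational(1, 2))) ≈ Mul(138.43, I)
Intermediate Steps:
r = 2
P = -19099 (P = Add(8, Mul(Add(97, 2), Add(-112, -81))) = Add(8, Mul(99, -193)) = Add(8, -19107) = -19099)
Pow(Add(-65, P), Rational(1, 2)) = Pow(Add(-65, -19099), Rational(1, 2)) = Pow(-19164, Rational(1, 2)) = Mul(2, I, Pow(4791, Rational(1, 2)))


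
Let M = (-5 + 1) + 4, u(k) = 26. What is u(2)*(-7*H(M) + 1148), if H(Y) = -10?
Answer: 31668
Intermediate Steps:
M = 0 (M = -4 + 4 = 0)
u(2)*(-7*H(M) + 1148) = 26*(-7*(-10) + 1148) = 26*(70 + 1148) = 26*1218 = 31668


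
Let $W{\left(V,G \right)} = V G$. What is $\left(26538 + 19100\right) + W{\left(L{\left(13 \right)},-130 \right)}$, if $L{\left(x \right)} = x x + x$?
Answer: $21978$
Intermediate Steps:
$L{\left(x \right)} = x + x^{2}$ ($L{\left(x \right)} = x^{2} + x = x + x^{2}$)
$W{\left(V,G \right)} = G V$
$\left(26538 + 19100\right) + W{\left(L{\left(13 \right)},-130 \right)} = \left(26538 + 19100\right) - 130 \cdot 13 \left(1 + 13\right) = 45638 - 130 \cdot 13 \cdot 14 = 45638 - 23660 = 21978$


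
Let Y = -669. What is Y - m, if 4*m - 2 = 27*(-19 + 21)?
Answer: -683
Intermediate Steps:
m = 14 (m = 1/2 + (27*(-19 + 21))/4 = 1/2 + (27*2)/4 = 1/2 + (1/4)*54 = 1/2 + 27/2 = 14)
Y - m = -669 - 1*14 = -669 - 14 = -683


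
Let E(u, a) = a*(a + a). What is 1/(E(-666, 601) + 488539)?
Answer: 1/1210941 ≈ 8.2580e-7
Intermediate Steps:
E(u, a) = 2*a² (E(u, a) = a*(2*a) = 2*a²)
1/(E(-666, 601) + 488539) = 1/(2*601² + 488539) = 1/(2*361201 + 488539) = 1/(722402 + 488539) = 1/1210941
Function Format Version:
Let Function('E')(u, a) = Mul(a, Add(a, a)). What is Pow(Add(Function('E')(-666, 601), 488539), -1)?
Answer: Rational(1, 1210941) ≈ 8.2580e-7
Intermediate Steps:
Function('E')(u, a) = Mul(2, Pow(a, 2)) (Function('E')(u, a) = Mul(a, Mul(2, a)) = Mul(2, Pow(a, 2)))
Pow(Add(Function('E')(-666, 601), 488539), -1) = Pow(Add(Mul(2, Pow(601, 2)), 488539), -1) = Pow(Add(Mul(2, 361201), 488539), -1) = Pow(Add(722402, 488539), -1) = Pow(1210941, -1) = Rational(1, 1210941)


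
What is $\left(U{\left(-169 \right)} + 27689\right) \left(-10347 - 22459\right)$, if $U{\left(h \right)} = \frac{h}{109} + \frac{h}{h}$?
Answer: $- \frac{99009853046}{109} \approx -9.0835 \cdot 10^{8}$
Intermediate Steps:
$U{\left(h \right)} = 1 + \frac{h}{109}$ ($U{\left(h \right)} = h \frac{1}{109} + 1 = \frac{h}{109} + 1 = 1 + \frac{h}{109}$)
$\left(U{\left(-169 \right)} + 27689\right) \left(-10347 - 22459\right) = \left(\left(1 + \frac{1}{109} \left(-169\right)\right) + 27689\right) \left(-10347 - 22459\right) = \left(\left(1 - \frac{169}{109}\right) + 27689\right) \left(-10347 - 22459\right) = \left(- \frac{60}{109} + 27689\right) \left(-32806\right) = \frac{3018041}{109} \left(-32806\right) = - \frac{99009853046}{109}$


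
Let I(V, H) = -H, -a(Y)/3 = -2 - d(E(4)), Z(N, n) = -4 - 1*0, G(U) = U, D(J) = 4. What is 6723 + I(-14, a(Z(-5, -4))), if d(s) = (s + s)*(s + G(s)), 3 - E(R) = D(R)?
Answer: 6705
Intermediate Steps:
E(R) = -1 (E(R) = 3 - 1*4 = 3 - 4 = -1)
d(s) = 4*s² (d(s) = (s + s)*(s + s) = (2*s)*(2*s) = 4*s²)
Z(N, n) = -4 (Z(N, n) = -4 + 0 = -4)
a(Y) = 18 (a(Y) = -3*(-2 - 4*(-1)²) = -3*(-2 - 4) = -3*(-6) = 18)
6723 + I(-14, a(Z(-5, -4))) = 6723 - 1*18 = 6723 - 18 = 6705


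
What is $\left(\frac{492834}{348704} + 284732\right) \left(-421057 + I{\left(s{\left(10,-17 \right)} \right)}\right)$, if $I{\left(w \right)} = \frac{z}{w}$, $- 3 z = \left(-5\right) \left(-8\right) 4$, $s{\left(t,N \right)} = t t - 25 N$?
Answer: $- \frac{6584410796093351947}{54920880} \approx -1.1989 \cdot 10^{11}$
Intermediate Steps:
$s{\left(t,N \right)} = t^{2} - 25 N$
$z = - \frac{160}{3}$ ($z = - \frac{\left(-5\right) \left(-8\right) 4}{3} = - \frac{40 \cdot 4}{3} = \left(- \frac{1}{3}\right) 160 = - \frac{160}{3} \approx -53.333$)
$I{\left(w \right)} = - \frac{160}{3 w}$
$\left(\frac{492834}{348704} + 284732\right) \left(-421057 + I{\left(s{\left(10,-17 \right)} \right)}\right) = \left(\frac{492834}{348704} + 284732\right) \left(-421057 - \frac{160}{3 \left(10^{2} - -425\right)}\right) = \left(492834 \cdot \frac{1}{348704} + 284732\right) \left(-421057 - \frac{160}{3 \left(100 + 425\right)}\right) = \left(\frac{246417}{174352} + 284732\right) \left(-421057 - \frac{160}{3 \cdot 525}\right) = \frac{49643840081 \left(-421057 - \frac{32}{315}\right)}{174352} = \frac{49643840081}{174352} \left(- \frac{132632987}{315}\right) = - \frac{6584410796093351947}{54920880}$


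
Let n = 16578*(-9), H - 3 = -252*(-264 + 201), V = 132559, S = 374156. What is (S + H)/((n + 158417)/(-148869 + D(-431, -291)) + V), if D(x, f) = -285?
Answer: 58175280390/19771695871 ≈ 2.9424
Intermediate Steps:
H = 15879 (H = 3 - 252*(-264 + 201) = 3 - 252*(-63) = 3 + 15876 = 15879)
n = -149202
(S + H)/((n + 158417)/(-148869 + D(-431, -291)) + V) = (374156 + 15879)/((-149202 + 158417)/(-148869 - 285) + 132559) = 390035/(9215/(-149154) + 132559) = 390035/(9215*(-1/149154) + 132559) = 390035/(-9215/149154 + 132559) = 390035/(19771695871/149154) = 390035*(149154/19771695871) = 58175280390/19771695871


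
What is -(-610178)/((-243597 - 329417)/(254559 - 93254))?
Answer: -49212381145/286507 ≈ -1.7177e+5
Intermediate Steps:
-(-610178)/((-243597 - 329417)/(254559 - 93254)) = -(-610178)/((-573014/161305)) = -(-610178)/((-573014*1/161305)) = -(-610178)/(-573014/161305) = -(-610178)*(-161305)/573014 = -1*49212381145/286507 = -49212381145/286507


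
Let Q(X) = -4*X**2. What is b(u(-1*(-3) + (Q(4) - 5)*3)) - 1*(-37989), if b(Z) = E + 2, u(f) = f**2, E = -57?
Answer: 37934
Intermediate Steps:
b(Z) = -55 (b(Z) = -57 + 2 = -55)
b(u(-1*(-3) + (Q(4) - 5)*3)) - 1*(-37989) = -55 - 1*(-37989) = -55 + 37989 = 37934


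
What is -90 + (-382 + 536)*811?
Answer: 124804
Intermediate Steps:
-90 + (-382 + 536)*811 = -90 + 154*811 = -90 + 124894 = 124804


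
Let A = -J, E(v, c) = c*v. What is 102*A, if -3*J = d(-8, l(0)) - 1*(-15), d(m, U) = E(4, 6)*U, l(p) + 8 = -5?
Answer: -10098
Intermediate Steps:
l(p) = -13 (l(p) = -8 - 5 = -13)
d(m, U) = 24*U (d(m, U) = (6*4)*U = 24*U)
J = 99 (J = -(24*(-13) - 1*(-15))/3 = -(-312 + 15)/3 = -⅓*(-297) = 99)
A = -99 (A = -1*99 = -99)
102*A = 102*(-99) = -10098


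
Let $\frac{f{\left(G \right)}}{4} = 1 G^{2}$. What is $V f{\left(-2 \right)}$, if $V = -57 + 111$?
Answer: $864$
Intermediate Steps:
$f{\left(G \right)} = 4 G^{2}$ ($f{\left(G \right)} = 4 \cdot 1 G^{2} = 4 G^{2}$)
$V = 54$
$V f{\left(-2 \right)} = 54 \cdot 4 \left(-2\right)^{2} = 54 \cdot 4 \cdot 4 = 54 \cdot 16 = 864$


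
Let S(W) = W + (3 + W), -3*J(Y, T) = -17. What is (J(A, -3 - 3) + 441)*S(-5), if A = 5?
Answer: -9380/3 ≈ -3126.7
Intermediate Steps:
J(Y, T) = 17/3 (J(Y, T) = -⅓*(-17) = 17/3)
S(W) = 3 + 2*W
(J(A, -3 - 3) + 441)*S(-5) = (17/3 + 441)*(3 + 2*(-5)) = 1340*(3 - 10)/3 = (1340/3)*(-7) = -9380/3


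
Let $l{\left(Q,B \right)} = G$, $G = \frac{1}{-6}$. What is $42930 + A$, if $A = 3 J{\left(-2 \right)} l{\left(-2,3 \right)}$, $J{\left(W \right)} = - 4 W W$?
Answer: $42938$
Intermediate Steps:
$G = - \frac{1}{6} \approx -0.16667$
$J{\left(W \right)} = - 4 W^{2}$
$l{\left(Q,B \right)} = - \frac{1}{6}$
$A = 8$ ($A = 3 \left(- 4 \left(-2\right)^{2}\right) \left(- \frac{1}{6}\right) = 3 \left(\left(-4\right) 4\right) \left(- \frac{1}{6}\right) = 3 \left(-16\right) \left(- \frac{1}{6}\right) = \left(-48\right) \left(- \frac{1}{6}\right) = 8$)
$42930 + A = 42930 + 8 = 42938$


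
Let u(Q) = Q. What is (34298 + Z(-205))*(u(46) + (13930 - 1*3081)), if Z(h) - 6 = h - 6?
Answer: 371443235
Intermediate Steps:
Z(h) = h (Z(h) = 6 + (h - 6) = 6 + (-6 + h) = h)
(34298 + Z(-205))*(u(46) + (13930 - 1*3081)) = (34298 - 205)*(46 + (13930 - 1*3081)) = 34093*(46 + (13930 - 3081)) = 34093*(46 + 10849) = 34093*10895 = 371443235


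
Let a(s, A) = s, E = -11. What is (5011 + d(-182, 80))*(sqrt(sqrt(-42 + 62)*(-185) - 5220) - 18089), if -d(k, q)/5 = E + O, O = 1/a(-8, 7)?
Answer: -733201437/8 + 40533*I*sqrt(5220 + 370*sqrt(5))/8 ≈ -9.165e+7 + 3.94e+5*I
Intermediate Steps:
O = -1/8 (O = 1/(-8) = -1/8 ≈ -0.12500)
d(k, q) = 445/8 (d(k, q) = -5*(-11 - 1/8) = -5*(-89/8) = 445/8)
(5011 + d(-182, 80))*(sqrt(sqrt(-42 + 62)*(-185) - 5220) - 18089) = (5011 + 445/8)*(sqrt(sqrt(-42 + 62)*(-185) - 5220) - 18089) = 40533*(sqrt(sqrt(20)*(-185) - 5220) - 18089)/8 = 40533*(sqrt((2*sqrt(5))*(-185) - 5220) - 18089)/8 = 40533*(sqrt(-370*sqrt(5) - 5220) - 18089)/8 = 40533*(sqrt(-5220 - 370*sqrt(5)) - 18089)/8 = 40533*(-18089 + sqrt(-5220 - 370*sqrt(5)))/8 = -733201437/8 + 40533*sqrt(-5220 - 370*sqrt(5))/8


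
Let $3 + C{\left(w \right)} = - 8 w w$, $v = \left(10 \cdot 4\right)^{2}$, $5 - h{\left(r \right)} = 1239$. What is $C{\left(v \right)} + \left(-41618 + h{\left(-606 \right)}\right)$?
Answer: $-20522855$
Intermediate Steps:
$h{\left(r \right)} = -1234$ ($h{\left(r \right)} = 5 - 1239 = -1234$)
$v = 1600$ ($v = 40^{2} = 1600$)
$C{\left(w \right)} = -3 - 8 w^{2}$ ($C{\left(w \right)} = -3 + - 8 w w = -3 - 8 w^{2}$)
$C{\left(v \right)} + \left(-41618 + h{\left(-606 \right)}\right) = \left(-3 - 8 \cdot 1600^{2}\right) - 42852 = \left(-3 - 20480000\right) - 42852 = -20480003 - 42852 = -20522855$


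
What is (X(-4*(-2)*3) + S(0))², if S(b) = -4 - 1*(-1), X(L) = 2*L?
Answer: 2025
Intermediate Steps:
S(b) = -3 (S(b) = -4 + 1 = -3)
(X(-4*(-2)*3) + S(0))² = (2*(-4*(-2)*3) - 3)² = (2*(8*3) - 3)² = (2*24 - 3)² = (48 - 3)² = 45² = 2025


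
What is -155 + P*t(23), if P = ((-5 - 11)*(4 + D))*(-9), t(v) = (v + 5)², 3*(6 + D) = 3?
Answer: -113051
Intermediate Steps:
D = -5 (D = -6 + (⅓)*3 = -6 + 1 = -5)
t(v) = (5 + v)²
P = -144 (P = ((-5 - 11)*(4 - 5))*(-9) = -16*(-1)*(-9) = 16*(-9) = -144)
-155 + P*t(23) = -155 - 144*(5 + 23)² = -155 - 144*28² = -155 - 144*784 = -155 - 112896 = -113051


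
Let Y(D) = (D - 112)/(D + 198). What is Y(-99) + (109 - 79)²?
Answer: 88889/99 ≈ 897.87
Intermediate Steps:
Y(D) = (-112 + D)/(198 + D)
Y(-99) + (109 - 79)² = (-112 - 99)/(198 - 99) + (109 - 79)² = -211/99 + 30² = (1/99)*(-211) + 900 = -211/99 + 900 = 88889/99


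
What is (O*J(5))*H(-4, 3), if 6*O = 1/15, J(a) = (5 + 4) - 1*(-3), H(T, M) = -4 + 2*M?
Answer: 4/15 ≈ 0.26667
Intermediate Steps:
J(a) = 12 (J(a) = 9 + 3 = 12)
O = 1/90 (O = (1/15)/6 = (1*(1/15))/6 = (1/6)*(1/15) = 1/90 ≈ 0.011111)
(O*J(5))*H(-4, 3) = ((1/90)*12)*(-4 + 2*3) = 2*(-4 + 6)/15 = (2/15)*2 = 4/15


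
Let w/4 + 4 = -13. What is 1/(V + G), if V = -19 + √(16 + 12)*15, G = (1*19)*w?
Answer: -437/570807 - 10*√7/570807 ≈ -0.00081193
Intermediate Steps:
w = -68 (w = -16 + 4*(-13) = -16 - 52 = -68)
G = -1292 (G = (1*19)*(-68) = 19*(-68) = -1292)
V = -19 + 30*√7 (V = -19 + √28*15 = -19 + (2*√7)*15 = -19 + 30*√7 ≈ 60.373)
1/(V + G) = 1/((-19 + 30*√7) - 1292) = 1/(-1311 + 30*√7)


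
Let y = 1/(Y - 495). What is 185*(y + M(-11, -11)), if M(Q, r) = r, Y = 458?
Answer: -2040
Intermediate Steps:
y = -1/37 (y = 1/(458 - 495) = 1/(-37) = -1/37 ≈ -0.027027)
185*(y + M(-11, -11)) = 185*(-1/37 - 11) = 185*(-408/37) = -2040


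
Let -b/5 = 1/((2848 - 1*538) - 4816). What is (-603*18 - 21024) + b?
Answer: -79886263/2506 ≈ -31878.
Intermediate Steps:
b = 5/2506 (b = -5/((2848 - 1*538) - 4816) = -5/((2848 - 538) - 4816) = -5/(2310 - 4816) = -5/(-2506) = -5*(-1/2506) = 5/2506 ≈ 0.0019952)
(-603*18 - 21024) + b = (-603*18 - 21024) + 5/2506 = (-10854 - 21024) + 5/2506 = -31878 + 5/2506 = -79886263/2506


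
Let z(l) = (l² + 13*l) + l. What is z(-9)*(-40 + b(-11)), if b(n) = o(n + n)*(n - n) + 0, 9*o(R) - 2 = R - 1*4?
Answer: 1800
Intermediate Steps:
o(R) = -2/9 + R/9 (o(R) = 2/9 + (R - 1*4)/9 = 2/9 + (R - 4)/9 = 2/9 + (-4 + R)/9 = 2/9 + (-4/9 + R/9) = -2/9 + R/9)
b(n) = 0 (b(n) = (-2/9 + (n + n)/9)*(n - n) + 0 = (-2/9 + (2*n)/9)*0 + 0 = (-2/9 + 2*n/9)*0 + 0 = 0 + 0 = 0)
z(l) = l² + 14*l
z(-9)*(-40 + b(-11)) = (-9*(14 - 9))*(-40 + 0) = -9*5*(-40) = -45*(-40) = 1800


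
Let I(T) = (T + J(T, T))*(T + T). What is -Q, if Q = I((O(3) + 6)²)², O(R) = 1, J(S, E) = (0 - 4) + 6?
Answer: -24980004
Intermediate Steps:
J(S, E) = 2 (J(S, E) = -4 + 6 = 2)
I(T) = 2*T*(2 + T) (I(T) = (T + 2)*(T + T) = (2 + T)*(2*T) = 2*T*(2 + T))
Q = 24980004 (Q = (2*(1 + 6)²*(2 + (1 + 6)²))² = (2*7²*(2 + 7²))² = (2*49*(2 + 49))² = (2*49*51)² = 4998² = 24980004)
-Q = -1*24980004 = -24980004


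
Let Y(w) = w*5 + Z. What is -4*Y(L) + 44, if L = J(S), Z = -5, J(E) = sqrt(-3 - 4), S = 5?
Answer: 64 - 20*I*sqrt(7) ≈ 64.0 - 52.915*I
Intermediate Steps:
J(E) = I*sqrt(7) (J(E) = sqrt(-7) = I*sqrt(7))
L = I*sqrt(7) ≈ 2.6458*I
Y(w) = -5 + 5*w (Y(w) = w*5 - 5 = 5*w - 5 = -5 + 5*w)
-4*Y(L) + 44 = -4*(-5 + 5*(I*sqrt(7))) + 44 = -4*(-5 + 5*I*sqrt(7)) + 44 = (20 - 20*I*sqrt(7)) + 44 = 64 - 20*I*sqrt(7)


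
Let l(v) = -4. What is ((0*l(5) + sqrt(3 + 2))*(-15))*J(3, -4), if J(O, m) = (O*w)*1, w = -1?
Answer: 45*sqrt(5) ≈ 100.62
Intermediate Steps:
J(O, m) = -O (J(O, m) = (O*(-1))*1 = -O*1 = -O)
((0*l(5) + sqrt(3 + 2))*(-15))*J(3, -4) = ((0*(-4) + sqrt(3 + 2))*(-15))*(-1*3) = ((0 + sqrt(5))*(-15))*(-3) = (sqrt(5)*(-15))*(-3) = -15*sqrt(5)*(-3) = 45*sqrt(5)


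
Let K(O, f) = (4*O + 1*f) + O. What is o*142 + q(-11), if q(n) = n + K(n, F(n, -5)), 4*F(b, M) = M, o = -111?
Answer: -63317/4 ≈ -15829.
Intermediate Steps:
F(b, M) = M/4
K(O, f) = f + 5*O (K(O, f) = (4*O + f) + O = (f + 4*O) + O = f + 5*O)
q(n) = -5/4 + 6*n (q(n) = n + ((1/4)*(-5) + 5*n) = n + (-5/4 + 5*n) = -5/4 + 6*n)
o*142 + q(-11) = -111*142 + (-5/4 + 6*(-11)) = -15762 + (-5/4 - 66) = -15762 - 269/4 = -63317/4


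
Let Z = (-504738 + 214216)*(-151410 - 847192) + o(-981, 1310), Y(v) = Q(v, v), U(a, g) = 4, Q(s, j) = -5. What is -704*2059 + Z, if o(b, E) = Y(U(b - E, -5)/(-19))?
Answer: 290114400703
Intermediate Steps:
Y(v) = -5
o(b, E) = -5
Z = 290115850239 (Z = (-504738 + 214216)*(-151410 - 847192) - 5 = -290522*(-998602) - 5 = 290115850244 - 5 = 290115850239)
-704*2059 + Z = -704*2059 + 290115850239 = -1449536 + 290115850239 = 290114400703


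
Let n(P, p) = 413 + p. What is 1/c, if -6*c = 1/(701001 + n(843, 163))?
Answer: -4209462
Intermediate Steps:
c = -1/4209462 (c = -1/(6*(701001 + (413 + 163))) = -1/(6*(701001 + 576)) = -⅙/701577 = -⅙*1/701577 = -1/4209462 ≈ -2.3756e-7)
1/c = 1/(-1/4209462) = -4209462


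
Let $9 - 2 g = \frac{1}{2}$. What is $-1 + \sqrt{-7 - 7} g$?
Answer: $-1 + \frac{17 i \sqrt{14}}{4} \approx -1.0 + 15.902 i$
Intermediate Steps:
$g = \frac{17}{4}$ ($g = \frac{9}{2} - \frac{1}{2 \cdot 2} = \frac{9}{2} - \frac{1}{4} = \frac{17}{4} \approx 4.25$)
$-1 + \sqrt{-7 - 7} g = -1 + \sqrt{-7 - 7} \cdot \frac{17}{4} = -1 + \sqrt{-14} \cdot \frac{17}{4} = -1 + i \sqrt{14} \cdot \frac{17}{4} = -1 + \frac{17 i \sqrt{14}}{4}$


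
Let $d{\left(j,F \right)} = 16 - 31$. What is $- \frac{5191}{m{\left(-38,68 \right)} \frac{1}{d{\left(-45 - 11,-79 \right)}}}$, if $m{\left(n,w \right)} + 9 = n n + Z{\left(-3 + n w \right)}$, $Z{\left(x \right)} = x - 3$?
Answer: $- \frac{5191}{77} \approx -67.416$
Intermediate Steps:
$d{\left(j,F \right)} = -15$ ($d{\left(j,F \right)} = 16 - 31 = -15$)
$Z{\left(x \right)} = -3 + x$ ($Z{\left(x \right)} = x - 3 = -3 + x$)
$m{\left(n,w \right)} = -15 + n^{2} + n w$ ($m{\left(n,w \right)} = -9 + \left(n n + \left(-3 + \left(-3 + n w\right)\right)\right) = -9 + \left(n^{2} + \left(-6 + n w\right)\right) = -9 + \left(-6 + n^{2} + n w\right) = -15 + n^{2} + n w$)
$- \frac{5191}{m{\left(-38,68 \right)} \frac{1}{d{\left(-45 - 11,-79 \right)}}} = - \frac{5191}{\left(-15 + \left(-38\right)^{2} - 2584\right) \frac{1}{-15}} = - \frac{5191}{\left(-15 + 1444 - 2584\right) \left(- \frac{1}{15}\right)} = - \frac{5191}{\left(-1155\right) \left(- \frac{1}{15}\right)} = - \frac{5191}{77}$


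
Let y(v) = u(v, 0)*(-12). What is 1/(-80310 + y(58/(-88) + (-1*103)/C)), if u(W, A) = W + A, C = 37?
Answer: -407/32669355 ≈ -1.2458e-5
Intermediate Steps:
u(W, A) = A + W
y(v) = -12*v (y(v) = (0 + v)*(-12) = v*(-12) = -12*v)
1/(-80310 + y(58/(-88) + (-1*103)/C)) = 1/(-80310 - 12*(58/(-88) - 1*103/37)) = 1/(-80310 - 12*(58*(-1/88) - 103*1/37)) = 1/(-80310 - 12*(-29/44 - 103/37)) = 1/(-80310 - 12*(-5605/1628)) = 1/(-80310 + 16815/407) = 1/(-32669355/407) = -407/32669355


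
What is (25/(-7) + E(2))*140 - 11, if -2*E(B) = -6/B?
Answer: -301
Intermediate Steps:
E(B) = 3/B (E(B) = -(-3)/B = 3/B)
(25/(-7) + E(2))*140 - 11 = (25/(-7) + 3/2)*140 - 11 = (25*(-1/7) + 3*(1/2))*140 - 11 = (-25/7 + 3/2)*140 - 11 = -29/14*140 - 11 = -290 - 11 = -301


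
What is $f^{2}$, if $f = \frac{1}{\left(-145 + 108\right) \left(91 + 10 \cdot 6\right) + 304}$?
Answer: $\frac{1}{27910089} \approx 3.5829 \cdot 10^{-8}$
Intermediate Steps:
$f = - \frac{1}{5283}$ ($f = \frac{1}{- 37 \left(91 + 60\right) + 304} = \frac{1}{\left(-37\right) 151 + 304} = \frac{1}{-5587 + 304} = \frac{1}{-5283} = - \frac{1}{5283} \approx -0.00018929$)
$f^{2} = \left(- \frac{1}{5283}\right)^{2} = \frac{1}{27910089}$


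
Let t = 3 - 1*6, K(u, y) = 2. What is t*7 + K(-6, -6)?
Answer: -19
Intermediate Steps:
t = -3 (t = 3 - 6 = -3)
t*7 + K(-6, -6) = -3*7 + 2 = -21 + 2 = -19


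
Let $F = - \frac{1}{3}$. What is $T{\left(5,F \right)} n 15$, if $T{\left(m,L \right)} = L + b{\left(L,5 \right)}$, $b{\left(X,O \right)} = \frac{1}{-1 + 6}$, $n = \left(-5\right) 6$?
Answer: $60$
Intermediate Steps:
$n = -30$
$F = - \frac{1}{3}$ ($F = \left(-1\right) \frac{1}{3} = - \frac{1}{3} \approx -0.33333$)
$b{\left(X,O \right)} = \frac{1}{5}$
$T{\left(m,L \right)} = \frac{1}{5} + L$ ($T{\left(m,L \right)} = L + \frac{1}{5} = \frac{1}{5} + L$)
$T{\left(5,F \right)} n 15 = \left(\frac{1}{5} - \frac{1}{3}\right) \left(-30\right) 15 = \left(- \frac{2}{15}\right) \left(-30\right) 15 = 4 \cdot 15 = 60$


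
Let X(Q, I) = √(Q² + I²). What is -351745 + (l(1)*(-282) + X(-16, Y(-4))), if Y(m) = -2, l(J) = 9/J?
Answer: -354283 + 2*√65 ≈ -3.5427e+5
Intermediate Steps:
X(Q, I) = √(I² + Q²)
-351745 + (l(1)*(-282) + X(-16, Y(-4))) = -351745 + ((9/1)*(-282) + √((-2)² + (-16)²)) = -351745 + ((9*1)*(-282) + √(4 + 256)) = -351745 + (9*(-282) + √260) = -351745 + (-2538 + 2*√65) = -354283 + 2*√65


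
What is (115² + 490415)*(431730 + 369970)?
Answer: 403768188000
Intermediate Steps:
(115² + 490415)*(431730 + 369970) = (13225 + 490415)*801700 = 503640*801700 = 403768188000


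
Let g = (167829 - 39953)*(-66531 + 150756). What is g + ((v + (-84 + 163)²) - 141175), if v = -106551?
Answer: 10770114615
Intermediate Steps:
g = 10770356100 (g = 127876*84225 = 10770356100)
g + ((v + (-84 + 163)²) - 141175) = 10770356100 + ((-106551 + (-84 + 163)²) - 141175) = 10770356100 + ((-106551 + 79²) - 141175) = 10770356100 + ((-106551 + 6241) - 141175) = 10770356100 + (-100310 - 141175) = 10770356100 - 241485 = 10770114615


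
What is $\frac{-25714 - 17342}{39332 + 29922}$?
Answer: $- \frac{21528}{34627} \approx -0.62171$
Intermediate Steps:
$\frac{-25714 - 17342}{39332 + 29922} = - \frac{43056}{69254} = \left(-43056\right) \frac{1}{69254} = - \frac{21528}{34627}$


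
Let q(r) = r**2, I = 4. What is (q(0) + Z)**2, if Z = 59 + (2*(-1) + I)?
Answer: 3721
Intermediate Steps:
Z = 61 (Z = 59 + (2*(-1) + 4) = 59 + (-2 + 4) = 59 + 2 = 61)
(q(0) + Z)**2 = (0**2 + 61)**2 = (0 + 61)**2 = 61**2 = 3721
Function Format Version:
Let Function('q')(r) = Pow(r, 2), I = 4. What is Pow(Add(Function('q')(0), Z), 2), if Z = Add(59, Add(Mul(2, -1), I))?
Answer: 3721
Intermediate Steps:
Z = 61 (Z = Add(59, Add(Mul(2, -1), 4)) = Add(59, Add(-2, 4)) = Add(59, 2) = 61)
Pow(Add(Function('q')(0), Z), 2) = Pow(Add(Pow(0, 2), 61), 2) = Pow(Add(0, 61), 2) = Pow(61, 2) = 3721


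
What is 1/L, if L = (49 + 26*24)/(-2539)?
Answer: -2539/673 ≈ -3.7727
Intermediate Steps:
L = -673/2539 (L = (49 + 624)*(-1/2539) = 673*(-1/2539) = -673/2539 ≈ -0.26507)
1/L = 1/(-673/2539) = -2539/673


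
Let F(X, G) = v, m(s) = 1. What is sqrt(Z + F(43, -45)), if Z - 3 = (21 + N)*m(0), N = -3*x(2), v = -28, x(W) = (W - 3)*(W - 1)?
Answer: I ≈ 1.0*I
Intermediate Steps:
x(W) = (-1 + W)*(-3 + W) (x(W) = (-3 + W)*(-1 + W) = (-1 + W)*(-3 + W))
F(X, G) = -28
N = 3 (N = -3*(3 + 2**2 - 4*2) = -3*(3 + 4 - 8) = -3*(-1) = 3)
Z = 27 (Z = 3 + (21 + 3)*1 = 3 + 24*1 = 3 + 24 = 27)
sqrt(Z + F(43, -45)) = sqrt(27 - 28) = sqrt(-1) = I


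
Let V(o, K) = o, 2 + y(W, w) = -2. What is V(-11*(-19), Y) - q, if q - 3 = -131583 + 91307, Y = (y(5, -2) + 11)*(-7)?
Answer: 40482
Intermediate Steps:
y(W, w) = -4 (y(W, w) = -2 - 2 = -4)
Y = -49 (Y = (-4 + 11)*(-7) = 7*(-7) = -49)
q = -40273 (q = 3 + (-131583 + 91307) = 3 - 40276 = -40273)
V(-11*(-19), Y) - q = -11*(-19) - 1*(-40273) = 209 + 40273 = 40482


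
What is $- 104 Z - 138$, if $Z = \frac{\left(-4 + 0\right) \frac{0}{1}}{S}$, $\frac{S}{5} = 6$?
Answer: $-138$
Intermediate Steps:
$S = 30$ ($S = 5 \cdot 6 = 30$)
$Z = 0$ ($Z = \frac{\left(-4 + 0\right) \frac{0}{1}}{30} = - 4 \cdot 0 \cdot 1 \cdot \frac{1}{30} = \left(-4\right) 0 \cdot \frac{1}{30} = 0 \cdot \frac{1}{30} = 0$)
$- 104 Z - 138 = \left(-104\right) 0 - 138 = 0 - 138 = -138$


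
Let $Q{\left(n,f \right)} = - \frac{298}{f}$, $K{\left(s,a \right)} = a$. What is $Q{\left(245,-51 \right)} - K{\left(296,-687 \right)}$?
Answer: $\frac{35335}{51} \approx 692.84$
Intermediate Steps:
$Q{\left(245,-51 \right)} - K{\left(296,-687 \right)} = - \frac{298}{-51} - -687 = \left(-298\right) \left(- \frac{1}{51}\right) + 687 = \frac{298}{51} + 687 = \frac{35335}{51}$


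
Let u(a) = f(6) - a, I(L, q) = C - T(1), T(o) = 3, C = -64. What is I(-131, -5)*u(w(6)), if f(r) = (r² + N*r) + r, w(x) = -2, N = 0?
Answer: -2948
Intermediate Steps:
I(L, q) = -67 (I(L, q) = -64 - 1*3 = -64 - 3 = -67)
f(r) = r + r² (f(r) = (r² + 0*r) + r = (r² + 0) + r = r² + r = r + r²)
u(a) = 42 - a (u(a) = 6*(1 + 6) - a = 6*7 - a = 42 - a)
I(-131, -5)*u(w(6)) = -67*(42 - 1*(-2)) = -67*(42 + 2) = -67*44 = -2948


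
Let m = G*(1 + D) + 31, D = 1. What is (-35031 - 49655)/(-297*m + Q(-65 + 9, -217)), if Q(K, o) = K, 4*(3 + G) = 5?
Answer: 169372/16447 ≈ 10.298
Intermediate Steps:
G = -7/4 (G = -3 + (1/4)*5 = -3 + 5/4 = -7/4 ≈ -1.7500)
m = 55/2 (m = -7*(1 + 1)/4 + 31 = -7/4*2 + 31 = -7/2 + 31 = 55/2 ≈ 27.500)
(-35031 - 49655)/(-297*m + Q(-65 + 9, -217)) = (-35031 - 49655)/(-297*55/2 + (-65 + 9)) = -84686/(-16335/2 - 56) = -84686/(-16447/2) = -84686*(-2/16447) = 169372/16447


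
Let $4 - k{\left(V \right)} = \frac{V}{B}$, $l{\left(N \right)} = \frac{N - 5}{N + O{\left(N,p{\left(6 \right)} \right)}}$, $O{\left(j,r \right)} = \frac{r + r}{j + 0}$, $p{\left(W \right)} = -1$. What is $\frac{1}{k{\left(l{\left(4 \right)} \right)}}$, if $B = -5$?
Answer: $\frac{35}{138} \approx 0.25362$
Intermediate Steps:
$O{\left(j,r \right)} = \frac{2 r}{j}$
$l{\left(N \right)} = \frac{-5 + N}{N - \frac{2}{N}}$ ($l{\left(N \right)} = \frac{N - 5}{N + 2 \left(-1\right) \frac{1}{N}} = \frac{-5 + N}{N - \frac{2}{N}}$)
$k{\left(V \right)} = 4 + \frac{V}{5}$ ($k{\left(V \right)} = 4 - \frac{V}{-5} = 4 - V \left(- \frac{1}{5}\right) = 4 - - \frac{V}{5} = 4 + \frac{V}{5}$)
$\frac{1}{k{\left(l{\left(4 \right)} \right)}} = \frac{1}{4 + \frac{4 \frac{1}{-2 + 4^{2}} \left(-5 + 4\right)}{5}} = \frac{1}{4 + \frac{4 \frac{1}{-2 + 16} \left(-1\right)}{5}} = \frac{1}{4 + \frac{4 \cdot \frac{1}{14} \left(-1\right)}{5}} = \frac{1}{4 + \frac{1}{5} \left(- \frac{2}{7}\right)} = \frac{1}{4 - \frac{2}{35}} = \frac{1}{\frac{138}{35}} = \frac{35}{138}$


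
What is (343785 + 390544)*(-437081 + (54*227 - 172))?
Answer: -312086153355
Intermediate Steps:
(343785 + 390544)*(-437081 + (54*227 - 172)) = 734329*(-437081 + (12258 - 172)) = 734329*(-437081 + 12086) = 734329*(-424995) = -312086153355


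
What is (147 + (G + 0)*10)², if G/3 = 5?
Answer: 88209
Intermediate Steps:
G = 15 (G = 3*5 = 15)
(147 + (G + 0)*10)² = (147 + (15 + 0)*10)² = (147 + 15*10)² = (147 + 150)² = 297² = 88209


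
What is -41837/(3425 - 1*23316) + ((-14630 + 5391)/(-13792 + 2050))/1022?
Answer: 502241328137/238698444684 ≈ 2.1041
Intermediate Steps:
-41837/(3425 - 1*23316) + ((-14630 + 5391)/(-13792 + 2050))/1022 = -41837/(3425 - 23316) - 9239/(-11742)*(1/1022) = -41837/(-19891) - 9239*(-1/11742)*(1/1022) = -41837*(-1/19891) + (9239/11742)*(1/1022) = 41837/19891 + 9239/12000324 = 502241328137/238698444684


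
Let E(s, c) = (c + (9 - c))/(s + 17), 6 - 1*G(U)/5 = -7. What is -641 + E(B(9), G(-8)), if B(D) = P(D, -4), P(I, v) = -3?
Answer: -8965/14 ≈ -640.36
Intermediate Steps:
B(D) = -3
G(U) = 65 (G(U) = 30 - 5*(-7) = 30 + 35 = 65)
E(s, c) = 9/(17 + s)
-641 + E(B(9), G(-8)) = -641 + 9/(17 - 3) = -641 + 9/14 = -8965/14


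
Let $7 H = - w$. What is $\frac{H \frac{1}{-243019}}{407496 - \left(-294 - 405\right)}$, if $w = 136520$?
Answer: $\frac{27304}{138878796987} \approx 1.966 \cdot 10^{-7}$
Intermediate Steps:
$H = - \frac{136520}{7}$ ($H = \frac{\left(-1\right) 136520}{7} = \frac{1}{7} \left(-136520\right) = - \frac{136520}{7} \approx -19503.0$)
$\frac{H \frac{1}{-243019}}{407496 - \left(-294 - 405\right)} = \frac{\left(- \frac{136520}{7}\right) \frac{1}{-243019}}{407496 - \left(-294 - 405\right)} = \frac{\left(- \frac{136520}{7}\right) \left(- \frac{1}{243019}\right)}{407496 - \left(-294 - 405\right)} = \frac{136520}{1701133 \left(407496 - -699\right)} = \frac{136520}{1701133 \left(407496 + 699\right)} = \frac{136520}{1701133 \cdot 408195} = \frac{136520}{1701133} \cdot \frac{1}{408195} = \frac{27304}{138878796987}$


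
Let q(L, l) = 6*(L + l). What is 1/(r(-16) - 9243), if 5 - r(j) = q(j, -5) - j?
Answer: -1/9128 ≈ -0.00010955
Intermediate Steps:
q(L, l) = 6*L + 6*l
r(j) = 35 - 5*j (r(j) = 5 - ((6*j + 6*(-5)) - j) = 5 - ((6*j - 30) - j) = 5 - ((-30 + 6*j) - j) = 5 - (-30 + 5*j) = 5 + (30 - 5*j) = 35 - 5*j)
1/(r(-16) - 9243) = 1/((35 - 5*(-16)) - 9243) = 1/((35 + 80) - 9243) = 1/(115 - 9243) = 1/(-9128) = -1/9128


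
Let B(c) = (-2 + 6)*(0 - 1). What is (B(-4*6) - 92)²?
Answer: 9216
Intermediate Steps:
B(c) = -4 (B(c) = 4*(-1) = -4)
(B(-4*6) - 92)² = (-4 - 92)² = (-96)² = 9216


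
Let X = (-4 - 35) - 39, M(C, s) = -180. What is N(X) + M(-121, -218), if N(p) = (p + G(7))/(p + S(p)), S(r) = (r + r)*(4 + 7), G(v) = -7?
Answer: -322835/1794 ≈ -179.95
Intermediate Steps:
S(r) = 22*r (S(r) = (2*r)*11 = 22*r)
X = -78 (X = -39 - 39 = -78)
N(p) = (-7 + p)/(23*p) (N(p) = (p - 7)/(p + 22*p) = (-7 + p)/((23*p)) = (-7 + p)*(1/(23*p)) = (-7 + p)/(23*p))
N(X) + M(-121, -218) = (1/23)*(-7 - 78)/(-78) - 180 = (1/23)*(-1/78)*(-85) - 180 = 85/1794 - 180 = -322835/1794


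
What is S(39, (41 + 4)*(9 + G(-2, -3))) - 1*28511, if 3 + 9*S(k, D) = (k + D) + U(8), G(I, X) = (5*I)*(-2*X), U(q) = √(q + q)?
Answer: -258854/9 ≈ -28762.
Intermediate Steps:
U(q) = √2*√q (U(q) = √(2*q) = √2*√q)
G(I, X) = -10*I*X
S(k, D) = ⅑ + D/9 + k/9 (S(k, D) = -⅓ + ((k + D) + √2*√8)/9 = -⅓ + ((D + k) + √2*(2*√2))/9 = -⅓ + ((D + k) + 4)/9 = -⅓ + (4 + D + k)/9 = -⅓ + (4/9 + D/9 + k/9) = ⅑ + D/9 + k/9)
S(39, (41 + 4)*(9 + G(-2, -3))) - 1*28511 = (⅑ + ((41 + 4)*(9 - 10*(-2)*(-3)))/9 + (⅑)*39) - 1*28511 = (⅑ + (45*(9 - 60))/9 + 13/3) - 28511 = (⅑ + (45*(-51))/9 + 13/3) - 28511 = (⅑ + (⅑)*(-2295) + 13/3) - 28511 = (⅑ - 255 + 13/3) - 28511 = -2255/9 - 28511 = -258854/9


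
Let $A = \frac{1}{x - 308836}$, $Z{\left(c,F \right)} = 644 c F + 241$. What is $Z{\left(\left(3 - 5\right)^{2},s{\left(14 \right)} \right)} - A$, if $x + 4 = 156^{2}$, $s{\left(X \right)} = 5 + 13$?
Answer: $\frac{13260446937}{284504} \approx 46609.0$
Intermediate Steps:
$s{\left(X \right)} = 18$
$x = 24332$ ($x = -4 + 156^{2} = -4 + 24336 = 24332$)
$Z{\left(c,F \right)} = 241 + 644 F c$ ($Z{\left(c,F \right)} = 644 F c + 241 = 241 + 644 F c$)
$A = - \frac{1}{284504}$ ($A = \frac{1}{24332 - 308836} = \frac{1}{-284504} = - \frac{1}{284504} \approx -3.5149 \cdot 10^{-6}$)
$Z{\left(\left(3 - 5\right)^{2},s{\left(14 \right)} \right)} - A = \left(241 + 644 \cdot 18 \left(3 - 5\right)^{2}\right) - - \frac{1}{284504} = \left(241 + 644 \cdot 18 \left(-2\right)^{2}\right) + \frac{1}{284504} = \left(241 + 644 \cdot 18 \cdot 4\right) + \frac{1}{284504} = \left(241 + 46368\right) + \frac{1}{284504} = 46609 + \frac{1}{284504} = \frac{13260446937}{284504}$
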